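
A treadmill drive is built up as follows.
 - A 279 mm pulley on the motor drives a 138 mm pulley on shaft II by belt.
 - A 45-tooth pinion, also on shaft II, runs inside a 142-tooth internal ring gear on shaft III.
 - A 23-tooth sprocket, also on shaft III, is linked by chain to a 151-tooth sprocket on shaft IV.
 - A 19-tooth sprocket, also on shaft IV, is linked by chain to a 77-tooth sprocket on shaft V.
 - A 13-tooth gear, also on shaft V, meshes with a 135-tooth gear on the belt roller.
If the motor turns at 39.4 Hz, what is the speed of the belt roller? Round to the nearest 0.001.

0.091 Hz

belt 138/279 = 0.49462 → 39.4/0.49462 = 79.657 Hz
internal gear 142/45 = 3.1556 → 79.657/3.1556 = 25.243 Hz
chain 151/23 = 6.5652 → 25.243/6.5652 = 3.845 Hz
chain 77/19 = 4.0526 → 3.845/4.0526 = 0.94877 Hz
gear mesh 135/13 = 10.385 → 0.94877/10.385 = 0.091363 Hz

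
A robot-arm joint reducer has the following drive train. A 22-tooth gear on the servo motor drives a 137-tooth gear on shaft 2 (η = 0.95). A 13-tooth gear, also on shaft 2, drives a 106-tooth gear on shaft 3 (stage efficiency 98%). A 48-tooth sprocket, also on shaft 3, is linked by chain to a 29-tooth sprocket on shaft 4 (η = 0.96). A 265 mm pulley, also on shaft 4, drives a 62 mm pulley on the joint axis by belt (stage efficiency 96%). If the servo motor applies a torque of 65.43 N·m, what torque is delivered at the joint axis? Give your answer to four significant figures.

gear mesh 137/22 = 6.2273 → τ = 65.43·6.2273·0.95 = 387.08 N·m
gear mesh 106/13 = 8.1538 → τ = 387.08·8.1538·0.98 = 3093.1 N·m
chain 29/48 = 0.60417 → τ = 3093.1·0.60417·0.96 = 1794 N·m
belt 62/265 = 0.23396 → τ = 1794·0.23396·0.96 = 402.93 N·m

402.9 N·m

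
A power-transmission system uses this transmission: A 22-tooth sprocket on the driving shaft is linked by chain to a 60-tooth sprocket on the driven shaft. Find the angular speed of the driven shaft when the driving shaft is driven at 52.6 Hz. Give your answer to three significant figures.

the driving shaft → the driven shaft (chain, 60/22): 52.6 ÷ 2.7273 = 19.287 Hz

19.3 Hz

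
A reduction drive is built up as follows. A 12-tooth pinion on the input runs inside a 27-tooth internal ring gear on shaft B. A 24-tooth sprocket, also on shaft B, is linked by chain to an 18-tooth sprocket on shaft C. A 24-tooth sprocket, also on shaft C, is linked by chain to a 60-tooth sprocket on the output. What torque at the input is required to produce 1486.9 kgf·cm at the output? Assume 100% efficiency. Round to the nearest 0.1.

352.5 kgf·cm

Overall ratio R = 2.25 × 0.75 × 2.5 = 4.2188.
Input torque = output torque / R = 1486.9 / 4.2188 = 352.45 kgf·cm.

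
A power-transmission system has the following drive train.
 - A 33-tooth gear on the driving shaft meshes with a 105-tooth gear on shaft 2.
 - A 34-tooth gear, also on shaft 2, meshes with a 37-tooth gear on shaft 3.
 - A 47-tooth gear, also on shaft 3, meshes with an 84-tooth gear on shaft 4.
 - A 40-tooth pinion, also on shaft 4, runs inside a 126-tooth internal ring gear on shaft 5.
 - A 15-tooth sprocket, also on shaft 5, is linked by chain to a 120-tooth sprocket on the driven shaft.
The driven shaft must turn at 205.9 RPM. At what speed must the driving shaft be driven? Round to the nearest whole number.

32110 RPM

Overall ratio R = 3.1818 × 1.0882 × 1.7872 × 3.15 × 8 = 155.95.
Required input speed = output speed × R = 205.9 × 155.95 = 32110 RPM.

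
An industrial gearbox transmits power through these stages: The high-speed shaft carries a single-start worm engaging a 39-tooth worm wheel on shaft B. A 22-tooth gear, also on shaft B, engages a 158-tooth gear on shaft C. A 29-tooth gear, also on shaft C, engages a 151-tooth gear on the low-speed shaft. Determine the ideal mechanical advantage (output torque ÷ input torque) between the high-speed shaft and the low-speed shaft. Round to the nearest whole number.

Each stage contributes driven/driver: worm 39/1 = 39, gear mesh 158/22 = 7.1818, gear mesh 151/29 = 5.2069.
Overall: 39 × 7.1818 × 5.2069 = 1458.4.

1458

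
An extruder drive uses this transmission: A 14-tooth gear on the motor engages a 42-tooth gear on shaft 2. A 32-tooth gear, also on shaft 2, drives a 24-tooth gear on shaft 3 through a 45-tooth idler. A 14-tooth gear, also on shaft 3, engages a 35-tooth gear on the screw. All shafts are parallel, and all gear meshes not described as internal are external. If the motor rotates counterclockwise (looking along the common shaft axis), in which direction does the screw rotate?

the motor → shaft 2: external mesh, 1 reversal → CW.
shaft 2 → shaft 3: driver → idler → driven is 2 external meshes, 2 reversals → CW.
shaft 3 → the screw: external mesh, 1 reversal → CCW.
4 reversals in total — an even number — so the screw turns the same way as the motor.

counterclockwise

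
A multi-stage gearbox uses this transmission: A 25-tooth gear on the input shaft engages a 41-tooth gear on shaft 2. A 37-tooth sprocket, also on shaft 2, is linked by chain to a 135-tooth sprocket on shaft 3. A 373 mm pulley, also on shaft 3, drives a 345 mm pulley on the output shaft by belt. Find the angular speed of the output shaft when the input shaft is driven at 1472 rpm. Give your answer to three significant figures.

266 rpm

the input shaft → shaft 2 (gear mesh, 41/25): 1472 ÷ 1.64 = 897.56 rpm
shaft 2 → shaft 3 (chain, 135/37): 897.56 ÷ 3.6486 = 246 rpm
shaft 3 → the output shaft (belt, 345/373): 246 ÷ 0.92493 = 265.96 rpm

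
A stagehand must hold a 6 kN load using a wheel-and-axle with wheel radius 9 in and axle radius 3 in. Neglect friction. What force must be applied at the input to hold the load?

2 kN

Wheel-and-axle MA = R/r = 9/3 = 3.
Effort = load / MA = 6 / 3 = 2 kN.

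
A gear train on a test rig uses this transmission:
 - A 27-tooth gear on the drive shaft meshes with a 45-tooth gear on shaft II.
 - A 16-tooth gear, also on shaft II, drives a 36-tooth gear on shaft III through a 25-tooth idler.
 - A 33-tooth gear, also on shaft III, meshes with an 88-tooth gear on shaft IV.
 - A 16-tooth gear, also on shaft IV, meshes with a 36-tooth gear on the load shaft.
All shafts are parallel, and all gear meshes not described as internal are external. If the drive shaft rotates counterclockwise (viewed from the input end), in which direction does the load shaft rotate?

the drive shaft → shaft II: external mesh, 1 reversal → CW.
shaft II → shaft III: driver → idler → driven is 2 external meshes, 2 reversals → CW.
shaft III → shaft IV: external mesh, 1 reversal → CCW.
shaft IV → the load shaft: external mesh, 1 reversal → CW.
5 reversals in total — an odd number — so the load shaft turns opposite to the drive shaft.

clockwise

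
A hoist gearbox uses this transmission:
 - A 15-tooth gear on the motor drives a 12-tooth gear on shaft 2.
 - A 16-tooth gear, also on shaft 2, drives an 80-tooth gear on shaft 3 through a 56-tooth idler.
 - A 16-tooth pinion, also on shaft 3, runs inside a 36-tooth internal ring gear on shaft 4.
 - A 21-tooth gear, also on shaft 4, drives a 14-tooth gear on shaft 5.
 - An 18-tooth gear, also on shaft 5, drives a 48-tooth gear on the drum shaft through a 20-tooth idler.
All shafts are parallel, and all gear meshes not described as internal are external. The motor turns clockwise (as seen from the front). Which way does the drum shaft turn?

clockwise

the motor → shaft 2: external mesh, 1 reversal → CCW.
shaft 2 → shaft 3: driver → idler → driven is 2 external meshes, 2 reversals → CCW.
shaft 3 → shaft 4: internal mesh, same direction → CCW.
shaft 4 → shaft 5: external mesh, 1 reversal → CW.
shaft 5 → the drum shaft: driver → idler → driven is 2 external meshes, 2 reversals → CW.
6 reversals in total — an even number — so the drum shaft turns the same way as the motor.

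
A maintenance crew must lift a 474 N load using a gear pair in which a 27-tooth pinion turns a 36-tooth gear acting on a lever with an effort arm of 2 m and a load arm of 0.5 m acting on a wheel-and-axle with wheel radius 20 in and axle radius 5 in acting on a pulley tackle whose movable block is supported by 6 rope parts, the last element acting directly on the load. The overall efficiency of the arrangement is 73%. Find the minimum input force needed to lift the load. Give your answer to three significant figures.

Gear pair MA = 36/27 = 1.3333.
Lever MA = effort arm / load arm = 2/0.5 = 4.
Wheel-and-axle MA = R/r = 20/5 = 4.
Block-and-tackle MA = number of supporting rope parts = 6.
Combined ideal MA = 1.3333 × 4 × 4 × 6 = 128.
Actual MA = 128 × 0.73 = 93.44.
Effort = load / actual MA = 474 / 93.44 = 5.0728 N.

5.07 N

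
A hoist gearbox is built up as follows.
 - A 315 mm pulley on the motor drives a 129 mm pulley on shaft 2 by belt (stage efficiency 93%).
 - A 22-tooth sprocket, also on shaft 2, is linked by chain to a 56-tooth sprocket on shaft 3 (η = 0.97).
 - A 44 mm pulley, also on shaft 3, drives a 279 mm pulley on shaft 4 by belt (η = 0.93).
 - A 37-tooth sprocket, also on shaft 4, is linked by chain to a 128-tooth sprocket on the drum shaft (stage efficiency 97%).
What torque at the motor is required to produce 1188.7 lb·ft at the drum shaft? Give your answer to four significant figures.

63.88 lb·ft

Overall ratio R = 0.40952 × 2.5455 × 6.3409 × 3.4595 = 22.867; overall efficiency η = 0.93 × 0.97 × 0.93 × 0.97 = 0.8138.
Input torque = output torque / (R × η) = 1188.7 / (22.867 × 0.8138) = 63.879 lb·ft.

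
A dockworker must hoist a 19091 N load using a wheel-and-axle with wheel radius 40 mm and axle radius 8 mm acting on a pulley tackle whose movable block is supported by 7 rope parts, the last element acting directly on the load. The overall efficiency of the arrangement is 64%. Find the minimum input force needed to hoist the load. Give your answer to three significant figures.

852 N

Wheel-and-axle MA = R/r = 40/8 = 5.
Block-and-tackle MA = number of supporting rope parts = 7.
Combined ideal MA = 5 × 7 = 35.
Actual MA = 35 × 0.64 = 22.4.
Effort = load / actual MA = 19091 / 22.4 = 852.28 N.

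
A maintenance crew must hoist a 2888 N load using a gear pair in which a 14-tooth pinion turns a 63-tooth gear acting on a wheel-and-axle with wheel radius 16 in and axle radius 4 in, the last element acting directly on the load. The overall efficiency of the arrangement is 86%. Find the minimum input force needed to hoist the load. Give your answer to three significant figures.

Gear pair MA = 63/14 = 4.5.
Wheel-and-axle MA = R/r = 16/4 = 4.
Combined ideal MA = 4.5 × 4 = 18.
Actual MA = 18 × 0.86 = 15.48.
Effort = load / actual MA = 2888 / 15.48 = 186.56 N.

187 N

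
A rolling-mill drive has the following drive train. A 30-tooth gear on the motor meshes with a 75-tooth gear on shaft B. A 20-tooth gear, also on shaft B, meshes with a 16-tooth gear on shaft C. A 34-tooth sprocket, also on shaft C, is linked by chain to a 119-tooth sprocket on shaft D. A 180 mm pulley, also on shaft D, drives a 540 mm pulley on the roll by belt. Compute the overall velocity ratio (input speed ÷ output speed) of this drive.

21

Each stage contributes driven/driver: gear mesh 75/30 = 2.5, gear mesh 16/20 = 0.8, chain 119/34 = 3.5, belt 540/180 = 3.
Overall: 2.5 × 0.8 × 3.5 × 3 = 21.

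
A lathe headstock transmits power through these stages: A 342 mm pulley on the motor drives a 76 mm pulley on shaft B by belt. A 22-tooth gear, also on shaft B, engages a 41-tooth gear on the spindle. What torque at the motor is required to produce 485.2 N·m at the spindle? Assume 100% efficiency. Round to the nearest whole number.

1172 N·m

Overall ratio R = 0.22222 × 1.8636 = 0.41414.
Input torque = output torque / R = 485.2 / 0.41414 = 1171.6 N·m.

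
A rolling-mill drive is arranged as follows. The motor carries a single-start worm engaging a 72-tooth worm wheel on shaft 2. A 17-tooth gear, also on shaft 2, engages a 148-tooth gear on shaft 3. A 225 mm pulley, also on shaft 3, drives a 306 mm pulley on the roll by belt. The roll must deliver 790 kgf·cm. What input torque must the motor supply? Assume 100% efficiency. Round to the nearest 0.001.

0.927 kgf·cm

Overall ratio R = 72 × 8.7059 × 1.36 = 852.48.
Input torque = output torque / R = 790 / 852.48 = 0.92671 kgf·cm.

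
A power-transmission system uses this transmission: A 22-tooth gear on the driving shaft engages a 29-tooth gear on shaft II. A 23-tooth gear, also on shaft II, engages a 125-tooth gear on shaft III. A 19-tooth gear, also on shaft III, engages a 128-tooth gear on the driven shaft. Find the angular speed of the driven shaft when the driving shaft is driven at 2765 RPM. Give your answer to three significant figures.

57.3 RPM

gear mesh 29/22 = 1.3182 → 2765/1.3182 = 2097.6 RPM
gear mesh 125/23 = 5.4348 → 2097.6/5.4348 = 385.96 RPM
gear mesh 128/19 = 6.7368 → 385.96/6.7368 = 57.29 RPM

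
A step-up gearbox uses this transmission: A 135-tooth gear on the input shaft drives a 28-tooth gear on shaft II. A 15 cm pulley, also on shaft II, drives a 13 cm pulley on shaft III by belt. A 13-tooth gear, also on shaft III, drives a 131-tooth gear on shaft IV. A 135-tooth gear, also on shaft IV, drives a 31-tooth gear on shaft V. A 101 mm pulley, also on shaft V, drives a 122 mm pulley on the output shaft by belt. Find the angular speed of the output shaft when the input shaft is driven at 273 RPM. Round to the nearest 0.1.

543.4 RPM

the input shaft → shaft II (gear mesh, 28/135): 273 ÷ 0.20741 = 1316.2 RPM
shaft II → shaft III (belt, 13/15): 1316.2 ÷ 0.86667 = 1518.8 RPM
shaft III → shaft IV (gear mesh, 131/13): 1518.8 ÷ 10.077 = 150.72 RPM
shaft IV → shaft V (gear mesh, 31/135): 150.72 ÷ 0.22963 = 656.34 RPM
shaft V → the output shaft (belt, 122/101): 656.34 ÷ 1.2079 = 543.37 RPM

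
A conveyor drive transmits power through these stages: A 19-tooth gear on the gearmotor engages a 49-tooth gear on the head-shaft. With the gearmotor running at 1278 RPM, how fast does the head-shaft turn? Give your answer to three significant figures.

Gear mesh: ratio = 49/19 = 2.5789, so the head-shaft turns at 1278 / 2.5789 = 495.55 RPM.

496 RPM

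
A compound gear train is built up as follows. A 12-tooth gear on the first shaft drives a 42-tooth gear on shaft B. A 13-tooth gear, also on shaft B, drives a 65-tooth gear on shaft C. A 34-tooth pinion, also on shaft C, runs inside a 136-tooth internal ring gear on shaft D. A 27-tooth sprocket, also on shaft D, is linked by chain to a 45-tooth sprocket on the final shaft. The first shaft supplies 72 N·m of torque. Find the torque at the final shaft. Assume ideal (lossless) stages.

8400 N·m

Gear mesh: ratio = 42/12 = 3.5; torque at shaft B = 72 × 3.5 = 252 N·m.
Gear mesh: ratio = 65/13 = 5; torque at shaft C = 252 × 5 = 1260 N·m.
Internal gear: ratio = 136/34 = 4; torque at shaft D = 1260 × 4 = 5040 N·m.
Chain: ratio = 45/27 = 1.6667; torque at the final shaft = 5040 × 1.6667 = 8400 N·m.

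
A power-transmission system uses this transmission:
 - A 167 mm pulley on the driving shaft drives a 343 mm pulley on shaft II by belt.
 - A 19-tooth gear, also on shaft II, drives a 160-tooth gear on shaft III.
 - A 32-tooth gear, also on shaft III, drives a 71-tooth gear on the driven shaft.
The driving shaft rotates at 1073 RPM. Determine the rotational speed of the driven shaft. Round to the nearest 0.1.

28.0 RPM

Belt: ratio = 343/167 = 2.0539, so shaft II turns at 1073 / 2.0539 = 522.42 RPM.
Gear mesh: ratio = 160/19 = 8.4211, so shaft III turns at 522.42 / 8.4211 = 62.038 RPM.
Gear mesh: ratio = 71/32 = 2.2188, so the driven shaft turns at 62.038 / 2.2188 = 27.961 RPM.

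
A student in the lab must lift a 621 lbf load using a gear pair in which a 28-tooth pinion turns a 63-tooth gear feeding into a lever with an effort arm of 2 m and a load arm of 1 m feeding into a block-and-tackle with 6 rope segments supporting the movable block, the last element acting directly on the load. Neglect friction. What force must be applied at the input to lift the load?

Gear pair MA = 63/28 = 2.25.
Lever MA = effort arm / load arm = 2/1 = 2.
Block-and-tackle MA = number of supporting rope parts = 6.
Combined ideal MA = 2.25 × 2 × 6 = 27.
Effort = load / MA = 621 / 27 = 23 lbf.

23 lbf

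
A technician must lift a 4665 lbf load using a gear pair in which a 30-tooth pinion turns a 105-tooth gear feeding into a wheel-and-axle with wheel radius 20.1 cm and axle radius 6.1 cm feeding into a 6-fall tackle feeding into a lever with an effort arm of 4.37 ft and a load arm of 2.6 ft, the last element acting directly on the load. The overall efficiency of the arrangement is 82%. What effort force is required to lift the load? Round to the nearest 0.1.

Gear pair MA = 105/30 = 3.5.
Wheel-and-axle MA = R/r = 20.1/6.1 = 3.2951.
Block-and-tackle MA = number of supporting rope parts = 6.
Lever MA = effort arm / load arm = 4.37/2.6 = 1.6808.
Combined ideal MA = 3.5 × 3.2951 × 6 × 1.6808 = 116.3.
Actual MA = 116.3 × 0.82 = 95.369.
Effort = load / actual MA = 4665 / 95.369 = 48.915 lbf.

48.9 lbf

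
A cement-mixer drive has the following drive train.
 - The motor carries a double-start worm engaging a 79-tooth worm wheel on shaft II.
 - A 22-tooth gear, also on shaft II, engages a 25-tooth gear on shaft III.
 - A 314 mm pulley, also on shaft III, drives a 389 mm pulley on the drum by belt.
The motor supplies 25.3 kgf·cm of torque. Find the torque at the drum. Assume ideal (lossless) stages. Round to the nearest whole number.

Worm: ratio = 79/2 = 39.5; torque at shaft II = 25.3 × 39.5 = 999.35 kgf·cm.
Gear mesh: ratio = 25/22 = 1.1364; torque at shaft III = 999.35 × 1.1364 = 1135.6 kgf·cm.
Belt: ratio = 389/314 = 1.2389; torque at the drum = 1135.6 × 1.2389 = 1406.9 kgf·cm.

1407 kgf·cm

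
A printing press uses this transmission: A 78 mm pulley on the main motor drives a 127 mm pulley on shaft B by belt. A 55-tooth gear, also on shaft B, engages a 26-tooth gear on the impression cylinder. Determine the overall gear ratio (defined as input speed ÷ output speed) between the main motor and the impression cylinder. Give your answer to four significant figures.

0.7697

Each stage contributes driven/driver: belt 127/78 = 1.6282, gear mesh 26/55 = 0.47273.
Overall: 1.6282 × 0.47273 = 0.7697.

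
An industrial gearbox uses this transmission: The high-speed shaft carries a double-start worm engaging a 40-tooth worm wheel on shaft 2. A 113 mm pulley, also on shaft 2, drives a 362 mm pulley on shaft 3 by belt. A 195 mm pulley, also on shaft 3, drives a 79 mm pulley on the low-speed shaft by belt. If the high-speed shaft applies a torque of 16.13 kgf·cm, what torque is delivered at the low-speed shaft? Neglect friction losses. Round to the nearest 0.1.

After the worm (40/2): 16.13 × 20 = 322.6 kgf·cm
After the belt (362/113): 322.6 × 3.2035 = 1033.5 kgf·cm
After the belt (79/195): 1033.5 × 0.40513 = 418.68 kgf·cm

418.7 kgf·cm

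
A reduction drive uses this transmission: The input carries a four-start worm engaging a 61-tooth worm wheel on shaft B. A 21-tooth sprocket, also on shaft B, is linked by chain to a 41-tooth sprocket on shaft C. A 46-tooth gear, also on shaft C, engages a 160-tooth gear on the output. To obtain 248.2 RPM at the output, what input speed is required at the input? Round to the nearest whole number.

Overall ratio R = 15.25 × 1.9524 × 3.4783 = 103.56.
Required input speed = output speed × R = 248.2 × 103.56 = 25704 RPM.

25704 RPM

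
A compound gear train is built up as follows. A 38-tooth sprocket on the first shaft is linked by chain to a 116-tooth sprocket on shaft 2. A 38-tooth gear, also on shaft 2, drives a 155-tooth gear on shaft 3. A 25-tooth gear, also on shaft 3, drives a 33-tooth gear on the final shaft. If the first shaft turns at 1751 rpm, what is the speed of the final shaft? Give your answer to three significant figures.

the first shaft → shaft 2 (chain, 116/38): 1751 ÷ 3.0526 = 573.6 rpm
shaft 2 → shaft 3 (gear mesh, 155/38): 573.6 ÷ 4.0789 = 140.63 rpm
shaft 3 → the final shaft (gear mesh, 33/25): 140.63 ÷ 1.32 = 106.53 rpm

107 rpm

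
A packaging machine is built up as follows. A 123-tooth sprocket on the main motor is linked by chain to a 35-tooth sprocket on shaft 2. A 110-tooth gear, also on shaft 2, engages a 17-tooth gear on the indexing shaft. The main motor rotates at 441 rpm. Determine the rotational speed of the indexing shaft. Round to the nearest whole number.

10028 rpm

Chain: ratio = 35/123 = 0.28455, so shaft 2 turns at 441 / 0.28455 = 1549.8 rpm.
Gear mesh: ratio = 17/110 = 0.15455, so the indexing shaft turns at 1549.8 / 0.15455 = 10028 rpm.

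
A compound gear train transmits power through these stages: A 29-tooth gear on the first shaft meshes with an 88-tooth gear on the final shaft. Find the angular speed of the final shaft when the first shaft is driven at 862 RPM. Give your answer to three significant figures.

284 RPM

the first shaft → the final shaft (gear mesh, 88/29): 862 ÷ 3.0345 = 284.07 RPM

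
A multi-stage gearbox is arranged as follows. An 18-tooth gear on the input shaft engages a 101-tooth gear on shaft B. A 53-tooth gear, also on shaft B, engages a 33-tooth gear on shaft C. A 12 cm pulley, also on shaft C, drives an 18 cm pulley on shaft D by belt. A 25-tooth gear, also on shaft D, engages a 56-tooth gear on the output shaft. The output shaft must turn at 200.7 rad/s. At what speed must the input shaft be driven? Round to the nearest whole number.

Overall ratio R = 5.6111 × 0.62264 × 1.5 × 2.24 = 11.739.
Required input speed = output speed × R = 200.7 × 11.739 = 2356 rad/s.

2356 rad/s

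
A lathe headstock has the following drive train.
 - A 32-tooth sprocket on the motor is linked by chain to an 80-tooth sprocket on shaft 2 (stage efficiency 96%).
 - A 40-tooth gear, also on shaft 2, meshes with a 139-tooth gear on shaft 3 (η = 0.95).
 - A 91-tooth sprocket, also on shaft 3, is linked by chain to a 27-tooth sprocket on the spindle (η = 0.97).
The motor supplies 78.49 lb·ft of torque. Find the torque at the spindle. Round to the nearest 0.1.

179.0 lb·ft

Chain: ratio = 80/32 = 2.5; torque at shaft 2 = 78.49 × 2.5 × 0.96 = 188.38 lb·ft.
Gear mesh: ratio = 139/40 = 3.475; torque at shaft 3 = 188.38 × 3.475 × 0.95 = 621.88 lb·ft.
Chain: ratio = 27/91 = 0.2967; torque at the spindle = 621.88 × 0.2967 × 0.97 = 178.98 lb·ft.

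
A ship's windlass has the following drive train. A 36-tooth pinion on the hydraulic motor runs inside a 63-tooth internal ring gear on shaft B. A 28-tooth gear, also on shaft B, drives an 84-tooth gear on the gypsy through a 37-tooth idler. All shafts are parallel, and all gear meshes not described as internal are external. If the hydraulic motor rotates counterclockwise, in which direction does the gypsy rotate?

counterclockwise

the hydraulic motor → shaft B: internal mesh, same direction → CCW.
shaft B → the gypsy: driver → idler → driven is 2 external meshes, 2 reversals → CCW.
2 reversals in total — an even number — so the gypsy turns the same way as the hydraulic motor.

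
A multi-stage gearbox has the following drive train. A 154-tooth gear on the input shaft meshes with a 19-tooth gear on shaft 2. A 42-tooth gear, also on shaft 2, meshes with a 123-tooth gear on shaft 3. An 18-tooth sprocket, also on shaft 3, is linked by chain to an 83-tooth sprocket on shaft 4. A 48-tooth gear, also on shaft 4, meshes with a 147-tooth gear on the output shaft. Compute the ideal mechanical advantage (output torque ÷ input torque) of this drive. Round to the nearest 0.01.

Each stage contributes driven/driver: gear mesh 19/154 = 0.12338, gear mesh 123/42 = 2.9286, chain 83/18 = 4.6111, gear mesh 147/48 = 3.0625.
Overall: 0.12338 × 2.9286 × 4.6111 × 3.0625 = 5.1024.

5.10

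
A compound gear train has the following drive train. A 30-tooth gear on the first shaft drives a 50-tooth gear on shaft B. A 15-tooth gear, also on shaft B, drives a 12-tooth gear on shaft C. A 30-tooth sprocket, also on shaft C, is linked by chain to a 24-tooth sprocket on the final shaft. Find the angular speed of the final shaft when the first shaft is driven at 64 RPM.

Gear mesh: ratio = 50/30 = 1.6667, so shaft B turns at 64 / 1.6667 = 38.4 RPM.
Gear mesh: ratio = 12/15 = 0.8, so shaft C turns at 38.4 / 0.8 = 48 RPM.
Chain: ratio = 24/30 = 0.8, so the final shaft turns at 48 / 0.8 = 60 RPM.

60 RPM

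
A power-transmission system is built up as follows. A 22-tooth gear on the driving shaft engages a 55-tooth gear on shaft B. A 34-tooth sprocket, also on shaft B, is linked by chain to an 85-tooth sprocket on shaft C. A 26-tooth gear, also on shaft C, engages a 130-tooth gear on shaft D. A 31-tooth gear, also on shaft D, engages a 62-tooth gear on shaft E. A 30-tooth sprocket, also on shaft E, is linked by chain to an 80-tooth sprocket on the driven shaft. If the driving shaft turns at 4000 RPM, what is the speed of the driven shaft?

24 RPM

gear mesh 55/22 = 2.5 → 4000/2.5 = 1600 RPM
chain 85/34 = 2.5 → 1600/2.5 = 640 RPM
gear mesh 130/26 = 5 → 640/5 = 128 RPM
gear mesh 62/31 = 2 → 128/2 = 64 RPM
chain 80/30 = 2.6667 → 64/2.6667 = 24 RPM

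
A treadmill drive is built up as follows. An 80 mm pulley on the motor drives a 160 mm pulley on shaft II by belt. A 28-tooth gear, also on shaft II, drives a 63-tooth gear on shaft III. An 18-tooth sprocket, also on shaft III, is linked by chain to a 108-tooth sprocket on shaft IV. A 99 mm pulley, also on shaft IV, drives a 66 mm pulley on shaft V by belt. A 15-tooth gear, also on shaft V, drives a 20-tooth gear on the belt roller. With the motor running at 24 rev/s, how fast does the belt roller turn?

1 rev/s

Belt: ratio = 160/80 = 2, so shaft II turns at 24 / 2 = 12 rev/s.
Gear mesh: ratio = 63/28 = 2.25, so shaft III turns at 12 / 2.25 = 5.3333 rev/s.
Chain: ratio = 108/18 = 6, so shaft IV turns at 5.3333 / 6 = 0.88889 rev/s.
Belt: ratio = 66/99 = 0.66667, so shaft V turns at 0.88889 / 0.66667 = 1.3333 rev/s.
Gear mesh: ratio = 20/15 = 1.3333, so the belt roller turns at 1.3333 / 1.3333 = 1 rev/s.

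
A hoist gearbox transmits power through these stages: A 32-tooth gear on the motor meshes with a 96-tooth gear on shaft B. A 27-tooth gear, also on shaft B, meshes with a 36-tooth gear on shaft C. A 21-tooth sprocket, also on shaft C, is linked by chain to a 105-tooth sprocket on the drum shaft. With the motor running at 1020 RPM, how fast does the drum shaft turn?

the motor → shaft B (gear mesh, 96/32): 1020 ÷ 3 = 340 RPM
shaft B → shaft C (gear mesh, 36/27): 340 ÷ 1.3333 = 255 RPM
shaft C → the drum shaft (chain, 105/21): 255 ÷ 5 = 51 RPM

51 RPM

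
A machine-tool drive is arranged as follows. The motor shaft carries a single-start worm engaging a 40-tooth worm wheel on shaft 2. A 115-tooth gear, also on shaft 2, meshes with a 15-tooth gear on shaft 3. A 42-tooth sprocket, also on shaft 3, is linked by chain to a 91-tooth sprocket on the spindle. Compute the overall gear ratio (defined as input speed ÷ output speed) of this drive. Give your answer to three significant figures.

11.3

Each stage contributes driven/driver: worm 40/1 = 40, gear mesh 15/115 = 0.13043, chain 91/42 = 2.1667.
Overall: 40 × 0.13043 × 2.1667 = 11.304.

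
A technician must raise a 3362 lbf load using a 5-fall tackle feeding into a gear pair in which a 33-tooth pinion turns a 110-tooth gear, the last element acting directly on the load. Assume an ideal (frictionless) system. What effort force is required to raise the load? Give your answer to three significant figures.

202 lbf

Block-and-tackle MA = number of supporting rope parts = 5.
Gear pair MA = 110/33 = 3.3333.
Combined ideal MA = 5 × 3.3333 = 16.667.
Effort = load / MA = 3362 / 16.667 = 201.72 lbf.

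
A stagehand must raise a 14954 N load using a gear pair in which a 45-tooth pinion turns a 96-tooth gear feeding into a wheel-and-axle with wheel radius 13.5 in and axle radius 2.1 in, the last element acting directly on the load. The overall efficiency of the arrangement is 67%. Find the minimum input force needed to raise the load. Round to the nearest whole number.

1627 N

Gear pair MA = 96/45 = 2.1333.
Wheel-and-axle MA = R/r = 13.5/2.1 = 6.4286.
Combined ideal MA = 2.1333 × 6.4286 = 13.714.
Actual MA = 13.714 × 0.67 = 9.1886.
Effort = load / actual MA = 14954 / 9.1886 = 1627.5 N.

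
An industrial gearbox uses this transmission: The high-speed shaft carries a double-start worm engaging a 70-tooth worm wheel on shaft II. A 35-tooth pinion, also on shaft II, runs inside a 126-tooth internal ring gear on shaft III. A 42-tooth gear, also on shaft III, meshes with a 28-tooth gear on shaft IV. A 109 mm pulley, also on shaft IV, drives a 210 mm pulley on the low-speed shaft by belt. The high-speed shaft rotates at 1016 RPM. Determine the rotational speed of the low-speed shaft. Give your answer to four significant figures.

6.278 RPM

Worm: ratio = 70/2 = 35, so shaft II turns at 1016 / 35 = 29.029 RPM.
Internal gear: ratio = 126/35 = 3.6, so shaft III turns at 29.029 / 3.6 = 8.0635 RPM.
Gear mesh: ratio = 28/42 = 0.66667, so shaft IV turns at 8.0635 / 0.66667 = 12.095 RPM.
Belt: ratio = 210/109 = 1.9266, so the low-speed shaft turns at 12.095 / 1.9266 = 6.278 RPM.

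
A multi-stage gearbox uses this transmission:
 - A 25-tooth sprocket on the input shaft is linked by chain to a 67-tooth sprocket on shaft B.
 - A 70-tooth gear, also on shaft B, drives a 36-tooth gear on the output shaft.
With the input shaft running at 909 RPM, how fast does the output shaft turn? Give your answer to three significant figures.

Chain: ratio = 67/25 = 2.68, so shaft B turns at 909 / 2.68 = 339.18 RPM.
Gear mesh: ratio = 36/70 = 0.51429, so the output shaft turns at 339.18 / 0.51429 = 659.51 RPM.

660 RPM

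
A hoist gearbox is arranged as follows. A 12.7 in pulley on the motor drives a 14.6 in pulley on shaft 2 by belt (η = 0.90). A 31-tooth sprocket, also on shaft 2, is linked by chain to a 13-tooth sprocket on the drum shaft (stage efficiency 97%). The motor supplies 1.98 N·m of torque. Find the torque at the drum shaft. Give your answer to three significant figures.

Belt: ratio = 14.6/12.7 = 1.1496; torque at shaft 2 = 1.98 × 1.1496 × 0.90 = 2.0486 N·m.
Chain: ratio = 13/31 = 0.41935; torque at the drum shaft = 2.0486 × 0.41935 × 0.97 = 0.83332 N·m.

0.833 N·m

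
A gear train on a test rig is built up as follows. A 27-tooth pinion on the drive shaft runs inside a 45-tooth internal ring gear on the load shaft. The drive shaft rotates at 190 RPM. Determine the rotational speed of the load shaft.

114 RPM

the drive shaft → the load shaft (internal gear, 45/27): 190 ÷ 1.6667 = 114 RPM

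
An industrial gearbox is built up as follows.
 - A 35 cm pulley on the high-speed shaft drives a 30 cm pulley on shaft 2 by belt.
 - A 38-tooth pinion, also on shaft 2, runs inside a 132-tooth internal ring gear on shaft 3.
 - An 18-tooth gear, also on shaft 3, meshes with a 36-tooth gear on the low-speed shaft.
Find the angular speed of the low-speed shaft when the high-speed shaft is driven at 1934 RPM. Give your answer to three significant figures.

the high-speed shaft → shaft 2 (belt, 30/35): 1934 ÷ 0.85714 = 2256.3 RPM
shaft 2 → shaft 3 (internal gear, 132/38): 2256.3 ÷ 3.4737 = 649.55 RPM
shaft 3 → the low-speed shaft (gear mesh, 36/18): 649.55 ÷ 2 = 324.78 RPM

325 RPM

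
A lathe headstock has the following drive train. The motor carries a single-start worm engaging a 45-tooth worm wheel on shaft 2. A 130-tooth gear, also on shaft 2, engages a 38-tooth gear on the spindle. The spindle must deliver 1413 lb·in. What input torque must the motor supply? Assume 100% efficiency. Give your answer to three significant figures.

Overall ratio R = 45 × 0.29231 = 13.154.
Input torque = output torque / R = 1413 / 13.154 = 107.42 lb·in.

107 lb·in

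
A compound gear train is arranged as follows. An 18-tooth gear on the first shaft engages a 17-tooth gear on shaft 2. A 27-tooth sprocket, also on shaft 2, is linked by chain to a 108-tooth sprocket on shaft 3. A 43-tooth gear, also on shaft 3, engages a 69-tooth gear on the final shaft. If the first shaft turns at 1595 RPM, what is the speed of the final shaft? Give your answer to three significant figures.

Gear mesh: ratio = 17/18 = 0.94444, so shaft 2 turns at 1595 / 0.94444 = 1688.8 RPM.
Chain: ratio = 108/27 = 4, so shaft 3 turns at 1688.8 / 4 = 422.21 RPM.
Gear mesh: ratio = 69/43 = 1.6047, so the final shaft turns at 422.21 / 1.6047 = 263.11 RPM.

263 RPM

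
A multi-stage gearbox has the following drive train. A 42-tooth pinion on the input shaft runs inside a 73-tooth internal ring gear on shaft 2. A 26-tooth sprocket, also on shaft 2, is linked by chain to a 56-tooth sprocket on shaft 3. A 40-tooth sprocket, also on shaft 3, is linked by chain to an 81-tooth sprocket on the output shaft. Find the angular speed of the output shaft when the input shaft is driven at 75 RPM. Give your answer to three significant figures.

9.89 RPM

internal gear 73/42 = 1.7381 → 75/1.7381 = 43.151 RPM
chain 56/26 = 2.1538 → 43.151/2.1538 = 20.034 RPM
chain 81/40 = 2.025 → 20.034/2.025 = 9.8935 RPM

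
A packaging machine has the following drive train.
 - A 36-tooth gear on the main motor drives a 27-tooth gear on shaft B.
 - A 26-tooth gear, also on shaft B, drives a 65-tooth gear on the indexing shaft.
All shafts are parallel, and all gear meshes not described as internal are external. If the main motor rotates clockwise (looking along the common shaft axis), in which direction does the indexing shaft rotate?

clockwise

the main motor → shaft B: external mesh, 1 reversal → CCW.
shaft B → the indexing shaft: external mesh, 1 reversal → CW.
2 reversals in total — an even number — so the indexing shaft turns the same way as the main motor.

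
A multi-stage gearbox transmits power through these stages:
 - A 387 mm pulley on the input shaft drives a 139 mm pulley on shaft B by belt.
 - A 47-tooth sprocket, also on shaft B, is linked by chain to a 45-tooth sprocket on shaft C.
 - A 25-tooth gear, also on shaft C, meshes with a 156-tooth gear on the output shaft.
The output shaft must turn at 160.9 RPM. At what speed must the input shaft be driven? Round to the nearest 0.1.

Overall ratio R = 0.35917 × 0.95745 × 6.24 = 2.1459.
Required input speed = output speed × R = 160.9 × 2.1459 = 345.27 RPM.

345.3 RPM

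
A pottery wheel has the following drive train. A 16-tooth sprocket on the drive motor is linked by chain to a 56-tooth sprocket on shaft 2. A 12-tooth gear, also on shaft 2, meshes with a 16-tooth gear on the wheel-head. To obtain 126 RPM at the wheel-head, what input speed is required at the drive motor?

Overall ratio R = 3.5 × 1.3333 = 4.6667.
Required input speed = output speed × R = 126 × 4.6667 = 588 RPM.

588 RPM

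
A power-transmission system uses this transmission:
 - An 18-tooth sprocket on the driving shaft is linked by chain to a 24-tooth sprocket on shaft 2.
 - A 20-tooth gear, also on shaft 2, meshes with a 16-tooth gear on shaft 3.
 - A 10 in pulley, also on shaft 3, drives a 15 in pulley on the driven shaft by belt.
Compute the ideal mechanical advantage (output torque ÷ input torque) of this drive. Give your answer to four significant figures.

Each stage contributes driven/driver: chain 24/18 = 1.3333, gear mesh 16/20 = 0.8, belt 15/10 = 1.5.
Overall: 1.3333 × 0.8 × 1.5 = 1.6.

1.600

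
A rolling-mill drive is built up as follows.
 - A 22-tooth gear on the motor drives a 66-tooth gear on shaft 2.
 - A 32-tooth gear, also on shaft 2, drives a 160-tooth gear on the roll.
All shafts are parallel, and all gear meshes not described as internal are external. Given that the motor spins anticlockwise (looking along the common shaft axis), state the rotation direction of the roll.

anticlockwise

the motor → shaft 2: external mesh, 1 reversal → CW.
shaft 2 → the roll: external mesh, 1 reversal → CCW.
2 reversals in total — an even number — so the roll turns the same way as the motor.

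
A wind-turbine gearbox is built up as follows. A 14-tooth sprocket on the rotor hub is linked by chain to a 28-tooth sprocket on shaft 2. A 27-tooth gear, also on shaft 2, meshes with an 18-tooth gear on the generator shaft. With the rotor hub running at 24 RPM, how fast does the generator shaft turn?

18 RPM

Chain: ratio = 28/14 = 2, so shaft 2 turns at 24 / 2 = 12 RPM.
Gear mesh: ratio = 18/27 = 0.66667, so the generator shaft turns at 12 / 0.66667 = 18 RPM.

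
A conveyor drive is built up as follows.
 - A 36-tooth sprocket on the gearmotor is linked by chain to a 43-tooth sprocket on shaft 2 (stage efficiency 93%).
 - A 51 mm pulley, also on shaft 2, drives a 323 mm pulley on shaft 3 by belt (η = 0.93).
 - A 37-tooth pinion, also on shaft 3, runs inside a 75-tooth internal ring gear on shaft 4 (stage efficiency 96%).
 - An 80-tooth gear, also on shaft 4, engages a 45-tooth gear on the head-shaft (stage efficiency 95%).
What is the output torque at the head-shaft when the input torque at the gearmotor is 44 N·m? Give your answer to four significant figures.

299.4 N·m

Chain: ratio = 43/36 = 1.1944; torque at shaft 2 = 44 × 1.1944 × 0.93 = 48.877 N·m.
Belt: ratio = 323/51 = 6.3333; torque at shaft 3 = 48.877 × 6.3333 × 0.93 = 287.88 N·m.
Internal gear: ratio = 75/37 = 2.027; torque at shaft 4 = 287.88 × 2.027 × 0.96 = 560.21 N·m.
Gear mesh: ratio = 45/80 = 0.5625; torque at the head-shaft = 560.21 × 0.5625 × 0.95 = 299.36 N·m.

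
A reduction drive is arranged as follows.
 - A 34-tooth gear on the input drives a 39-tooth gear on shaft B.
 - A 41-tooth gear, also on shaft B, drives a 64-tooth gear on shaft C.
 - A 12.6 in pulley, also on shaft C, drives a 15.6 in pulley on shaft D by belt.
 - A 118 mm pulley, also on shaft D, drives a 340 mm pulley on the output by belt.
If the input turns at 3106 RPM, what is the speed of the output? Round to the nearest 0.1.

486.3 RPM

Gear mesh: ratio = 39/34 = 1.1471, so shaft B turns at 3106 / 1.1471 = 2707.8 RPM.
Gear mesh: ratio = 64/41 = 1.561, so shaft C turns at 2707.8 / 1.561 = 1734.7 RPM.
Belt: ratio = 15.6/12.6 = 1.2381, so shaft D turns at 1734.7 / 1.2381 = 1401.1 RPM.
Belt: ratio = 340/118 = 2.8814, so the output turns at 1401.1 / 2.8814 = 486.26 RPM.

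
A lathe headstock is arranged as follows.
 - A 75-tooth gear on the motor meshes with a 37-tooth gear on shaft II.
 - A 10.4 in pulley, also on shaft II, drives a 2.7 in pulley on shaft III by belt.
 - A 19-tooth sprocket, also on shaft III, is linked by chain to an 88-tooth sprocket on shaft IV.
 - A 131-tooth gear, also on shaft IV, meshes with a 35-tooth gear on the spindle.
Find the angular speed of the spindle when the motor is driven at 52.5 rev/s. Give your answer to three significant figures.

331 rev/s

Gear mesh: ratio = 37/75 = 0.49333, so shaft II turns at 52.5 / 0.49333 = 106.42 rev/s.
Belt: ratio = 2.7/10.4 = 0.25962, so shaft III turns at 106.42 / 0.25962 = 409.91 rev/s.
Chain: ratio = 88/19 = 4.6316, so shaft IV turns at 409.91 / 4.6316 = 88.503 rev/s.
Gear mesh: ratio = 35/131 = 0.26718, so the spindle turns at 88.503 / 0.26718 = 331.26 rev/s.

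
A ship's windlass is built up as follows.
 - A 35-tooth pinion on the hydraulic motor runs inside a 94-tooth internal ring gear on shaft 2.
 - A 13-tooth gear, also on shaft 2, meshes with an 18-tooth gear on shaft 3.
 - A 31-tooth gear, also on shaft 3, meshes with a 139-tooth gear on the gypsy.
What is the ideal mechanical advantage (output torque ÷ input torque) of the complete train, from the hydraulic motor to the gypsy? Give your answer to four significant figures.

Each stage contributes driven/driver: internal gear 94/35 = 2.6857, gear mesh 18/13 = 1.3846, gear mesh 139/31 = 4.4839.
Overall: 2.6857 × 1.3846 × 4.4839 = 16.674.

16.67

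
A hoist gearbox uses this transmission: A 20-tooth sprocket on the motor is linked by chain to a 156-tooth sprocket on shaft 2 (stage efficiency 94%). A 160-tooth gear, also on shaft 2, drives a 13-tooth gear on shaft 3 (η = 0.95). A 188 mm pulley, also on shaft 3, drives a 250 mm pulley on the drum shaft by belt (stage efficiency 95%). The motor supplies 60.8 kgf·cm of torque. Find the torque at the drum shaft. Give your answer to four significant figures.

43.47 kgf·cm

Chain: ratio = 156/20 = 7.8; torque at shaft 2 = 60.8 × 7.8 × 0.94 = 445.79 kgf·cm.
Gear mesh: ratio = 13/160 = 0.08125; torque at shaft 3 = 445.79 × 0.08125 × 0.95 = 34.409 kgf·cm.
Belt: ratio = 250/188 = 1.3298; torque at the drum shaft = 34.409 × 1.3298 × 0.95 = 43.469 kgf·cm.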